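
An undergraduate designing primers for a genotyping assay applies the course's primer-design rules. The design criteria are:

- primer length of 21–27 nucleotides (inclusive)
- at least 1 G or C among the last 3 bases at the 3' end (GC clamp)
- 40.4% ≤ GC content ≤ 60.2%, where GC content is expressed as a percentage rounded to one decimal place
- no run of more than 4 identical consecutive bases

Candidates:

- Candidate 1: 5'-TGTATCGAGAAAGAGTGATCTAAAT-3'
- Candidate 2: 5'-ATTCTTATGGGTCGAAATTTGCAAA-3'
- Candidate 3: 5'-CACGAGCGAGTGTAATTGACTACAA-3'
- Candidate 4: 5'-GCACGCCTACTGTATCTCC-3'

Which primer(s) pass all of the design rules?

Candidate 1 (25 nt, A=10 T=7 G=6 C=2): length 25 ✓; 3' end AAT has 0 G/C, need ≥1 ✗; GC 8/25 = 32.0%, outside 40.4–60.2% ✗; longest run = 3 ✓ — fails.
Candidate 2 (25 nt, A=8 T=9 G=5 C=3): length 25 ✓; 3' end AAA has 0 G/C, need ≥1 ✗; GC 8/25 = 32.0%, outside 40.4–60.2% ✗; longest run = 3 ✓ — fails.
Candidate 3 (25 nt, A=9 T=5 G=6 C=5): length 25 ✓; 3' end CAA has 1 G/C ✓; GC 11/25 = 44.0% ✓; longest run = 2 ✓ — passes.
Candidate 4 (19 nt, A=3 T=5 G=3 C=8): length 19, outside 21–27 ✗; 3' end TCC has 2 G/C ✓; GC 11/19 = 57.9% ✓; longest run = 2 ✓ — fails.

Candidate 3 only.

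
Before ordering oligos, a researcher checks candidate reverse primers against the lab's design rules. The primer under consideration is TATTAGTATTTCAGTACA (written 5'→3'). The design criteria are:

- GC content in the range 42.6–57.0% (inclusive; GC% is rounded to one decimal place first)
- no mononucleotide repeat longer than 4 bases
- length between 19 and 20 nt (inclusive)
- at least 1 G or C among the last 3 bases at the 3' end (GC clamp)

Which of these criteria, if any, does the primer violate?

Fails: GC content, length.

Base counts: A=6, T=8, G=2, C=2 (length 18).
GC content: GC 4/18 = 22.2%, outside 42.6–57.0% ✗
homopolymer run: longest run = 3 ✓
length: length 18, outside 19–20 ✗
GC clamp: 3' end ACA has 1 G/C ✓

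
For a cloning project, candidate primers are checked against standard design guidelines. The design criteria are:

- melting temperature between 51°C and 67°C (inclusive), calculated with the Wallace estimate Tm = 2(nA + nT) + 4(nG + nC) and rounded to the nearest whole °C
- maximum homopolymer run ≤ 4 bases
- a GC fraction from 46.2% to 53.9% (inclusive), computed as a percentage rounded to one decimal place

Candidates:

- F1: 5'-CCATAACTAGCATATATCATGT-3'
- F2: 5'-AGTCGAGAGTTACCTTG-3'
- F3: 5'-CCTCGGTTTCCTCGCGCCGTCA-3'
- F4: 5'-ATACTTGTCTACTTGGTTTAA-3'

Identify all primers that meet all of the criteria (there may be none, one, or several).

None of the candidates satisfy all criteria.

F1 (22 nt, A=8 T=7 G=2 C=5): Tm = 2·15 + 4·7 = 58°C ✓; longest run = 2 ✓; GC 7/22 = 31.8%, outside 46.2–53.9% ✗ — fails.
F2 (17 nt, A=4 T=5 G=5 C=3): Tm = 2·9 + 4·8 = 50°C, outside 51–67°C ✗; longest run = 2 ✓; GC 8/17 = 47.1% ✓ — fails.
F3 (22 nt, A=1 T=6 G=5 C=10): Tm = 2·7 + 4·15 = 74°C, outside 51–67°C ✗; longest run = 3 ✓; GC 15/22 = 68.2%, outside 46.2–53.9% ✗ — fails.
F4 (21 nt, A=5 T=10 G=3 C=3): Tm = 2·15 + 4·6 = 54°C ✓; longest run = 3 ✓; GC 6/21 = 28.6%, outside 46.2–53.9% ✗ — fails.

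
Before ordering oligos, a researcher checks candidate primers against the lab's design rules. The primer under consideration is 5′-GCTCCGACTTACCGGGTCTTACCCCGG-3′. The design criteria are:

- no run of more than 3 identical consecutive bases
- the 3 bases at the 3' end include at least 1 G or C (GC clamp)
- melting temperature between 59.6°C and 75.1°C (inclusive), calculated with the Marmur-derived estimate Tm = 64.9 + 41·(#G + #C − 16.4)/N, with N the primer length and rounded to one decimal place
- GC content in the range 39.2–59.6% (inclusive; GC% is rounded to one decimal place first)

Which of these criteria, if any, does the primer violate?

Fails: homopolymer run, GC content.

Base counts: A=3, T=6, G=7, C=11 (length 27).
homopolymer run: longest run = 4, exceeds 3 ✗
GC clamp: 3' end CGG has 3 G/C ✓
Tm: Tm = 64.9 + 41·(18 − 16.4)/27 = 67.3°C ✓
GC content: GC 18/27 = 66.7%, outside 39.2–59.6% ✗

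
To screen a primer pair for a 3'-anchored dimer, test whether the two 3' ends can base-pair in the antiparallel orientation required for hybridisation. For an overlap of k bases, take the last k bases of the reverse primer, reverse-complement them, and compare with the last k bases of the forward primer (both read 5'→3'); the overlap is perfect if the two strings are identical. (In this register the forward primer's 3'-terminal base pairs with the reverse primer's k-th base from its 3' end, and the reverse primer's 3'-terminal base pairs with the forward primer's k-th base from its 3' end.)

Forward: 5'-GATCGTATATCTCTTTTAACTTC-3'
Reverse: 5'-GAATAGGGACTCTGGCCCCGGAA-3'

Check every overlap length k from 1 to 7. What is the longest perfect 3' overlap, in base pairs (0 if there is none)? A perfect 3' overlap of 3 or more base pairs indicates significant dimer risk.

Longest perfect overlap: 3 complementary base pairs; significant dimer risk (threshold 3).

Last 7 bases (5'→3') — forward …TAACTTC, reverse …CCCGGAA.
Reverse complement of the reverse primer's last 7 bases: TTCCGGG; its first k bases are the reverse complement of the reverse primer's last k bases, so a perfect k-base overlap needs the forward primer's last k bases to equal them.
Comparing (forward last k vs required): k=1: C vs T ✗; k=2: TC vs TT ✗; k=3: TTC vs TTC ✓; k=4: CTTC vs TTCC ✗; k=5: ACTTC vs TTCCG ✗; k=6: AACTTC vs TTCCGG ✗; k=7: TAACTTC vs TTCCGGG ✗.
Only k = 3 is perfect, so the longest perfect 3' overlap is 3.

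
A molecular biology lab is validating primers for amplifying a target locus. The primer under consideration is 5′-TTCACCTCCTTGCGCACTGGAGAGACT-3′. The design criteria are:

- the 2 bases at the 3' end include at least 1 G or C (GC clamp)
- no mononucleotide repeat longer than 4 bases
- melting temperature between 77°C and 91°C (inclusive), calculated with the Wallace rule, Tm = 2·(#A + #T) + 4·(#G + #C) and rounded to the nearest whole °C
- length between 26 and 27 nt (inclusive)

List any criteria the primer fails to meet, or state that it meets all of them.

Meets all criteria.

Base counts: A=5, T=7, G=6, C=9 (length 27).
GC clamp: 3' end CT has 1 G/C ✓
homopolymer run: longest run = 2 ✓
Tm: Tm = 2·12 + 4·15 = 84°C ✓
length: length 27 ✓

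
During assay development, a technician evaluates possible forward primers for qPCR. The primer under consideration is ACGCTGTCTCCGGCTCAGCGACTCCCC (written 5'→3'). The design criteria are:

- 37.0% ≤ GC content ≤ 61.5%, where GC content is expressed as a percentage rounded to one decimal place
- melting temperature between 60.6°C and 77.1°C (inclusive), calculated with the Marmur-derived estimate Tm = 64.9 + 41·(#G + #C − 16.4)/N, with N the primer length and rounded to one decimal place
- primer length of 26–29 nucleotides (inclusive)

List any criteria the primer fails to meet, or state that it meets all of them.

Fails: GC content.

Base counts: A=3, T=5, G=6, C=13 (length 27).
GC content: GC 19/27 = 70.4%, outside 37.0–61.5% ✗
Tm: Tm = 64.9 + 41·(19 − 16.4)/27 = 68.8°C ✓
length: length 27 ✓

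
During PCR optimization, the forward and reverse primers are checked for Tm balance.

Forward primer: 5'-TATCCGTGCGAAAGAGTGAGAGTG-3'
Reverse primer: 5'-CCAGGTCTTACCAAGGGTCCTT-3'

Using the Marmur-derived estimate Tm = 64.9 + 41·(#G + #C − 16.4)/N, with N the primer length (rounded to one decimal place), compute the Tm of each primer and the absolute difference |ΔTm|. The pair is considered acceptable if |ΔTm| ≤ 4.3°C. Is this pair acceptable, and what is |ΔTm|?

Forward: G+C = 12, N = 24 → Tm = 64.9 + 41·(12 − 16.4)/24 = 57.4°C.
Reverse: G+C = 12, N = 22 → Tm = 64.9 + 41·(12 − 16.4)/22 = 56.7°C.
|ΔTm| = |57.4 − 56.7| = 0.7°C, ≤ 4.3°C.

|ΔTm| = 0.7°C; the pair is acceptable.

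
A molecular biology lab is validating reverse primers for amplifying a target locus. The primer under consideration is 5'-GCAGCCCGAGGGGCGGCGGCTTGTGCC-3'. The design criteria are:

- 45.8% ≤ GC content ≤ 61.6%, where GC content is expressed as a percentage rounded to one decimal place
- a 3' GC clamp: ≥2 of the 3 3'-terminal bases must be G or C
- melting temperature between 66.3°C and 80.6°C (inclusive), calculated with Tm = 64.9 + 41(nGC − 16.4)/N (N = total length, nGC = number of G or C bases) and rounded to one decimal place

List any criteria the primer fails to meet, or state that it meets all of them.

Fails: GC content.

Base counts: A=2, T=3, G=13, C=9 (length 27).
GC content: GC 22/27 = 81.5%, outside 45.8–61.6% ✗
GC clamp: 3' end GCC has 3 G/C ✓
Tm: Tm = 64.9 + 41·(22 − 16.4)/27 = 73.4°C ✓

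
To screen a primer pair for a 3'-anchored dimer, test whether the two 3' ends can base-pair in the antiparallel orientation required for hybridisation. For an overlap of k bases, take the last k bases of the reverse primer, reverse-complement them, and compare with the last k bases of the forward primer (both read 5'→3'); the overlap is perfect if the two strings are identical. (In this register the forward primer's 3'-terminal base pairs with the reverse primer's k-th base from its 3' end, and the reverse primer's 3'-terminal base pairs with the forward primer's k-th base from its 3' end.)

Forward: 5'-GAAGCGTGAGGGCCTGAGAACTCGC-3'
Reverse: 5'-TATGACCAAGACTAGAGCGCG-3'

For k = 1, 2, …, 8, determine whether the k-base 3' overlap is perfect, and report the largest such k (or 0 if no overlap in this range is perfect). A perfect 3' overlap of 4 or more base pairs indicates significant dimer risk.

Longest perfect overlap: 3 complementary base pairs; below the dimer-risk threshold (threshold 4).

Last 8 bases (5'→3') — forward …GAACTCGC, reverse …AGAGCGCG.
Reverse complement of the reverse primer's last 8 bases: CGCGCTCT; its first k bases are the reverse complement of the reverse primer's last k bases, so a perfect k-base overlap needs the forward primer's last k bases to equal them.
Comparing (forward last k vs required): k=1: C vs C ✓; k=2: GC vs CG ✗; k=3: CGC vs CGC ✓; k=4: TCGC vs CGCG ✗; k=5: CTCGC vs CGCGC ✗; k=6: ACTCGC vs CGCGCT ✗; k=7: AACTCGC vs CGCGCTC ✗; k=8: GAACTCGC vs CGCGCTCT ✗.
Perfect overlaps at k = 1, 3; the largest is 3.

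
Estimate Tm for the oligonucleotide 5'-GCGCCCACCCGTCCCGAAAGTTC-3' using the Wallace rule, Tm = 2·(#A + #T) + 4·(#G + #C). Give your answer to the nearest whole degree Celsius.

Base counts: A=4, T=3, G=5, C=11 (length 23).
Tm = 2·(4+3) + 4·(5+11) = 2·7 + 4·16 = 14 + 64 = 78°C.

78°C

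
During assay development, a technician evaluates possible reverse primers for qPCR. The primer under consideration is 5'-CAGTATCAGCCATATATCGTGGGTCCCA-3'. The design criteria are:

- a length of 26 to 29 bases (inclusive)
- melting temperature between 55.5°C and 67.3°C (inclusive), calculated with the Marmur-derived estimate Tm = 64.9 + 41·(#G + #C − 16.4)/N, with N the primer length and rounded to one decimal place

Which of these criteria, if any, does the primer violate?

Meets all criteria.

Base counts: A=7, T=7, G=6, C=8 (length 28).
length: length 28 ✓
Tm: Tm = 64.9 + 41·(14 − 16.4)/28 = 61.4°C ✓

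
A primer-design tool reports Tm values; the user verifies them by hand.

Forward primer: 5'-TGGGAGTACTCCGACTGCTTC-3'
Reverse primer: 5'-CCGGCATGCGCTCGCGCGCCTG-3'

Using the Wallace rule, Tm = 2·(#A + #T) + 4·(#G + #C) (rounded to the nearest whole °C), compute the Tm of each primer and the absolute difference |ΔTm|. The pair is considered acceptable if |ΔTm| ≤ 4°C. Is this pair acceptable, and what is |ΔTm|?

Forward: A=3 T=6 G=6 C=6 → Tm = 2·9 + 4·12 = 66°C.
Reverse: A=1 T=3 G=8 C=10 → Tm = 2·4 + 4·18 = 80°C.
|ΔTm| = |66 − 80| = 14°C, > 4°C.

|ΔTm| = 14°C; the pair is not acceptable.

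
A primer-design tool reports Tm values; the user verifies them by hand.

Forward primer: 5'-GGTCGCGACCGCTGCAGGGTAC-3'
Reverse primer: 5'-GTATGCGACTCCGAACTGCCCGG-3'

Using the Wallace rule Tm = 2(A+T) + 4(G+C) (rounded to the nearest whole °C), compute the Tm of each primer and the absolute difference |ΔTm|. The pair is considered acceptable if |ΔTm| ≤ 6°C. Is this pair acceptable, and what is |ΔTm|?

|ΔTm| = 0°C; the pair is acceptable.

Forward: A=3 T=3 G=9 C=7 → Tm = 2·6 + 4·16 = 76°C.
Reverse: A=4 T=4 G=7 C=8 → Tm = 2·8 + 4·15 = 76°C.
|ΔTm| = |76 − 76| = 0°C, ≤ 6°C.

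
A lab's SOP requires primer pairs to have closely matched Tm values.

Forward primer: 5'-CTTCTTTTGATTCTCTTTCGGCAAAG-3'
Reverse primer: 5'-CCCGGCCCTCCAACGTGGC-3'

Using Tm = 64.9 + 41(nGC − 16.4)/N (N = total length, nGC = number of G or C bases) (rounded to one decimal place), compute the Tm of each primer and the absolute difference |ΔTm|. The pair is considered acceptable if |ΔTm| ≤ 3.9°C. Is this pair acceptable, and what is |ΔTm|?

|ΔTm| = 7.1°C; the pair is not acceptable.

Forward: G+C = 10, N = 26 → Tm = 64.9 + 41·(10 − 16.4)/26 = 54.8°C.
Reverse: G+C = 15, N = 19 → Tm = 64.9 + 41·(15 − 16.4)/19 = 61.9°C.
|ΔTm| = |54.8 − 61.9| = 7.1°C, > 3.9°C.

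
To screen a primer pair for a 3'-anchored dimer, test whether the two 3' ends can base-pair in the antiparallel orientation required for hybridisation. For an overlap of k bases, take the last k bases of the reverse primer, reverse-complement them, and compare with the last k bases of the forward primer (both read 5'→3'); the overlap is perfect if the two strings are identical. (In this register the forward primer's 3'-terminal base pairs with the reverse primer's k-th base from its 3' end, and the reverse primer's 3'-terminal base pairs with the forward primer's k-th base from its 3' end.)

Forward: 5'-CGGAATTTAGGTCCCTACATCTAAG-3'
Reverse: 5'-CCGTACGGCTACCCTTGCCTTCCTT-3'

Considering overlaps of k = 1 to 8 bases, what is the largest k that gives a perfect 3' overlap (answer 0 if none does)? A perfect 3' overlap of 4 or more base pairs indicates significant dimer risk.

Longest perfect overlap: 3 complementary base pairs; below the dimer-risk threshold (threshold 4).

Last 8 bases (5'→3') — forward …CATCTAAG, reverse …CCTTCCTT.
Reverse complement of the reverse primer's last 8 bases: AAGGAAGG; its first k bases are the reverse complement of the reverse primer's last k bases, so a perfect k-base overlap needs the forward primer's last k bases to equal them.
Comparing (forward last k vs required): k=1: G vs A ✗; k=2: AG vs AA ✗; k=3: AAG vs AAG ✓; k=4: TAAG vs AAGG ✗; k=5: CTAAG vs AAGGA ✗; k=6: TCTAAG vs AAGGAA ✗; k=7: ATCTAAG vs AAGGAAG ✗; k=8: CATCTAAG vs AAGGAAGG ✗.
Only k = 3 is perfect, so the longest perfect 3' overlap is 3.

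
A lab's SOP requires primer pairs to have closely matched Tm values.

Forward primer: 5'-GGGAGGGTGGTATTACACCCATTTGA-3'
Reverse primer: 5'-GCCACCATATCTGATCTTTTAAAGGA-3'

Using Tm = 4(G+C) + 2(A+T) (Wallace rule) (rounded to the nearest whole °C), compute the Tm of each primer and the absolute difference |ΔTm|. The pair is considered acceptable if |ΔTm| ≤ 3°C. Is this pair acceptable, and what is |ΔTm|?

Forward: A=6 T=7 G=9 C=4 → Tm = 2·13 + 4·13 = 78°C.
Reverse: A=8 T=8 G=4 C=6 → Tm = 2·16 + 4·10 = 72°C.
|ΔTm| = |78 − 72| = 6°C, > 3°C.

|ΔTm| = 6°C; the pair is not acceptable.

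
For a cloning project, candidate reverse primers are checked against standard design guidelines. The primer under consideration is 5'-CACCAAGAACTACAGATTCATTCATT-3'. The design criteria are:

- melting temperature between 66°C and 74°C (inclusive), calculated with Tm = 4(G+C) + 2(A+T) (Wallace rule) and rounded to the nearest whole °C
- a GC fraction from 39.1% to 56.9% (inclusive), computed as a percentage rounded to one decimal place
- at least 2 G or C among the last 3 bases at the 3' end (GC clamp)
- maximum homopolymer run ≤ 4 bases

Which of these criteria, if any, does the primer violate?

Fails: GC content, GC clamp.

Base counts: A=10, T=7, G=2, C=7 (length 26).
Tm: Tm = 2·17 + 4·9 = 70°C ✓
GC content: GC 9/26 = 34.6%, outside 39.1–56.9% ✗
GC clamp: 3' end ATT has 0 G/C, need ≥2 ✗
homopolymer run: longest run = 2 ✓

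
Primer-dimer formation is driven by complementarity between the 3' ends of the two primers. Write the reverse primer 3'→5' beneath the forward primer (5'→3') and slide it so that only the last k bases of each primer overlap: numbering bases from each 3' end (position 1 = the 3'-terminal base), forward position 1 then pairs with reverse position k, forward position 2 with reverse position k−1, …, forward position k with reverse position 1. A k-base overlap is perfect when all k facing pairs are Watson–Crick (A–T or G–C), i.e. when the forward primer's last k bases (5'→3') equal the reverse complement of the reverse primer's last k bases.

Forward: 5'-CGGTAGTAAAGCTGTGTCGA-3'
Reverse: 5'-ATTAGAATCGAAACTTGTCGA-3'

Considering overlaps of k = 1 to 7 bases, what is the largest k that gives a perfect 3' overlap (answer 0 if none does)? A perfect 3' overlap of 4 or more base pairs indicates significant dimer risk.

Longest perfect overlap: 4 complementary base pairs; significant dimer risk (threshold 4).

Last 7 bases (5'→3') — forward …GTGTCGA, reverse …TTGTCGA.
Reverse complement of the reverse primer's last 7 bases: TCGACAA; its first k bases are the reverse complement of the reverse primer's last k bases, so a perfect k-base overlap needs the forward primer's last k bases to equal them.
Comparing (forward last k vs required): k=1: A vs T ✗; k=2: GA vs TC ✗; k=3: CGA vs TCG ✗; k=4: TCGA vs TCGA ✓; k=5: GTCGA vs TCGAC ✗; k=6: TGTCGA vs TCGACA ✗; k=7: GTGTCGA vs TCGACAA ✗.
Only k = 4 is perfect, so the longest perfect 3' overlap is 4.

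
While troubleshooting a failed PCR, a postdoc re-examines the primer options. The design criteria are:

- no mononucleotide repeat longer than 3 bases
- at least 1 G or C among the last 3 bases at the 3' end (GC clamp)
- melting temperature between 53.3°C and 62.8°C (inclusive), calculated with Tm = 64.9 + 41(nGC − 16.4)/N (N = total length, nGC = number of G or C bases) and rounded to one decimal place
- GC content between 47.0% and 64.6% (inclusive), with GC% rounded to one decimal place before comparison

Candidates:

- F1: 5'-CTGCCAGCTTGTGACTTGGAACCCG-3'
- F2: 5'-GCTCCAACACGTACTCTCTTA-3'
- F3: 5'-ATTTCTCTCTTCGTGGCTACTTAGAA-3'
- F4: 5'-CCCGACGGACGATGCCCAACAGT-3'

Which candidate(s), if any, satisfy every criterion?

F1 only.

F1 (25 nt, A=4 T=6 G=7 C=8): longest run = 3 ✓; 3' end CCG has 3 G/C ✓; Tm = 64.9 + 41·(15 − 16.4)/25 = 62.6°C ✓; GC 15/25 = 60.0% ✓ — passes.
F2 (21 nt, A=5 T=6 G=2 C=8): longest run = 2 ✓; 3' end TTA has 0 G/C, need ≥1 ✗; Tm = 64.9 + 41·(10 − 16.4)/21 = 52.4°C, outside 53.3–62.8°C ✗; GC 10/21 = 47.6% ✓ — fails.
F3 (26 nt, A=5 T=11 G=4 C=6): longest run = 3 ✓; 3' end GAA has 1 G/C ✓; Tm = 64.9 + 41·(10 − 16.4)/26 = 54.8°C ✓; GC 10/26 = 38.5%, outside 47.0–64.6% ✗ — fails.
F4 (23 nt, A=6 T=2 G=6 C=9): longest run = 3 ✓; 3' end AGT has 1 G/C ✓; Tm = 64.9 + 41·(15 − 16.4)/23 = 62.4°C ✓; GC 15/23 = 65.2%, outside 47.0–64.6% ✗ — fails.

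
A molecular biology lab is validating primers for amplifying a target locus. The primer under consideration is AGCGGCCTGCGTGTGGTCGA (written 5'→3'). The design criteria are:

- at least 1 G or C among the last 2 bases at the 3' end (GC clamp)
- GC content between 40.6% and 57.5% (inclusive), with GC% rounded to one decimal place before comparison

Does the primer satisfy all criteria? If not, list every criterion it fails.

Fails: GC content.

Base counts: A=2, T=4, G=9, C=5 (length 20).
GC clamp: 3' end GA has 1 G/C ✓
GC content: GC 14/20 = 70.0%, outside 40.6–57.5% ✗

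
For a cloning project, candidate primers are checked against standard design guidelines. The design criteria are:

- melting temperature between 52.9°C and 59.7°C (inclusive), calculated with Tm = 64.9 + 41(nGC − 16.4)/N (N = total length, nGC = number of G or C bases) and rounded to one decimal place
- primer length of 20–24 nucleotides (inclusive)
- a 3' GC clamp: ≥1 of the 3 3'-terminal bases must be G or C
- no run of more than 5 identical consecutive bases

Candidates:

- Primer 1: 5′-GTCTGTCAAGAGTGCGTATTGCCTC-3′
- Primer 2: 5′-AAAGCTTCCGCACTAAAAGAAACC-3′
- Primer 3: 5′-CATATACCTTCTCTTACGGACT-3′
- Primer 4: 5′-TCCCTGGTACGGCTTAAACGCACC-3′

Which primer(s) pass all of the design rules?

Primer 2 only.

Primer 1 (25 nt, A=4 T=8 G=7 C=6): Tm = 64.9 + 41·(13 − 16.4)/25 = 59.3°C ✓; length 25, outside 20–24 ✗; 3' end CTC has 2 G/C ✓; longest run = 2 ✓ — fails.
Primer 2 (24 nt, A=11 T=3 G=3 C=7): Tm = 64.9 + 41·(10 − 16.4)/24 = 54.0°C ✓; length 24 ✓; 3' end ACC has 2 G/C ✓; longest run = 4 ✓ — passes.
Primer 3 (22 nt, A=5 T=8 G=2 C=7): Tm = 64.9 + 41·(9 − 16.4)/22 = 51.1°C, outside 52.9–59.7°C ✗; length 22 ✓; 3' end ACT has 1 G/C ✓; longest run = 2 ✓ — fails.
Primer 4 (24 nt, A=5 T=5 G=5 C=9): Tm = 64.9 + 41·(14 − 16.4)/24 = 60.8°C, outside 52.9–59.7°C ✗; length 24 ✓; 3' end ACC has 2 G/C ✓; longest run = 3 ✓ — fails.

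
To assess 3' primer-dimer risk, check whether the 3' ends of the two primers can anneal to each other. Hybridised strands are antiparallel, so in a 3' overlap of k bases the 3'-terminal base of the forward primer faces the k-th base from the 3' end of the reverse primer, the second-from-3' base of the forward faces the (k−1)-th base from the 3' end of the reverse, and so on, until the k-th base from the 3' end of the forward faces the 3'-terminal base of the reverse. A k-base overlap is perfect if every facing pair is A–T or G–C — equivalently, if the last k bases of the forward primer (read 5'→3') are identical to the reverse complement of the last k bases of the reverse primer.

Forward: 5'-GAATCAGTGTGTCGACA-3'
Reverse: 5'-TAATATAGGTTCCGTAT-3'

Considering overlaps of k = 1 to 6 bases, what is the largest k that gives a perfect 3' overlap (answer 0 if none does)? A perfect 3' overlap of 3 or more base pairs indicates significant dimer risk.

Longest perfect overlap: 1 complementary base pair; below the dimer-risk threshold (threshold 3).

Last 6 bases (5'→3') — forward …TCGACA, reverse …CCGTAT.
Reverse complement of the reverse primer's last 6 bases: ATACGG; its first k bases are the reverse complement of the reverse primer's last k bases, so a perfect k-base overlap needs the forward primer's last k bases to equal them.
Comparing (forward last k vs required): k=1: A vs A ✓; k=2: CA vs AT ✗; k=3: ACA vs ATA ✗; k=4: GACA vs ATAC ✗; k=5: CGACA vs ATACG ✗; k=6: TCGACA vs ATACGG ✗.
Only k = 1 is perfect, so the longest perfect 3' overlap is 1.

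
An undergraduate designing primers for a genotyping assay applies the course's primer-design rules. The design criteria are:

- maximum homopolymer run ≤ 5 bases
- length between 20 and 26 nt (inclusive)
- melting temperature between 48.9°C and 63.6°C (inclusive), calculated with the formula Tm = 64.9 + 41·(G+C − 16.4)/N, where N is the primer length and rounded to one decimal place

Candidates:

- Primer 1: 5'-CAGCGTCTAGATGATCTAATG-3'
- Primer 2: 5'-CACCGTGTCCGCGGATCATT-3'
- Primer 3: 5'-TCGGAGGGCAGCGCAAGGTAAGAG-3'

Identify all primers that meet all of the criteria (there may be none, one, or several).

Primer 1 (21 nt, A=6 T=6 G=5 C=4): longest run = 2 ✓; length 21 ✓; Tm = 64.9 + 41·(9 − 16.4)/21 = 50.5°C ✓ — passes.
Primer 2 (20 nt, A=3 T=5 G=5 C=7): longest run = 2 ✓; length 20 ✓; Tm = 64.9 + 41·(12 − 16.4)/20 = 55.9°C ✓ — passes.
Primer 3 (24 nt, A=7 T=2 G=11 C=4): longest run = 3 ✓; length 24 ✓; Tm = 64.9 + 41·(15 − 16.4)/24 = 62.5°C ✓ — passes.

Primer 1, Primer 2 and Primer 3.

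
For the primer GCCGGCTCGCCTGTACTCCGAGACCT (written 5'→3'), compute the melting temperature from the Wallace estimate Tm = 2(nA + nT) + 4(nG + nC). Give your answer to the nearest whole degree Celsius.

Base counts: A=3, T=5, G=7, C=11 (length 26).
Tm = 2·(3+5) + 4·(7+11) = 2·8 + 4·18 = 16 + 72 = 88°C.

88°C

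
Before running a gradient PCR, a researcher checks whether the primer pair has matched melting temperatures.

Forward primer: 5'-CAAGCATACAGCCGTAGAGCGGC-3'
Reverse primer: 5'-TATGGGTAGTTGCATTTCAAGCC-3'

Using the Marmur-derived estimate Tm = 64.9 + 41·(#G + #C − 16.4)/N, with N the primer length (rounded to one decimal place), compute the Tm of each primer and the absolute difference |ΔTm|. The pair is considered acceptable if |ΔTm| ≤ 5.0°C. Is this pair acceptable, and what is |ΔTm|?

Forward: G+C = 14, N = 23 → Tm = 64.9 + 41·(14 − 16.4)/23 = 60.6°C.
Reverse: G+C = 10, N = 23 → Tm = 64.9 + 41·(10 − 16.4)/23 = 53.5°C.
|ΔTm| = |60.6 − 53.5| = 7.1°C, > 5.0°C.

|ΔTm| = 7.1°C; the pair is not acceptable.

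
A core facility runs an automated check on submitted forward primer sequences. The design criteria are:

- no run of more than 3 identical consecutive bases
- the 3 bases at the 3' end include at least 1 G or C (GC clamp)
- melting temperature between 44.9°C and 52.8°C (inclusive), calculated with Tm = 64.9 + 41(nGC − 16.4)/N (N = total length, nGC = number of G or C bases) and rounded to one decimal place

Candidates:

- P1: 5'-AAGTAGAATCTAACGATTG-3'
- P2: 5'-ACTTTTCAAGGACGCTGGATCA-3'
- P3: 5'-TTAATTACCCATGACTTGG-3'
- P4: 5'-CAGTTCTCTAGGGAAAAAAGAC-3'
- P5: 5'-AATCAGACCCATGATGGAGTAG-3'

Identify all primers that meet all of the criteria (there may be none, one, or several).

P1 (19 nt, A=8 T=5 G=4 C=2): longest run = 2 ✓; 3' end TTG has 1 G/C ✓; Tm = 64.9 + 41·(6 − 16.4)/19 = 42.5°C, outside 44.9–52.8°C ✗ — fails.
P2 (22 nt, A=6 T=6 G=5 C=5): longest run = 4, exceeds 3 ✗; 3' end TCA has 1 G/C ✓; Tm = 64.9 + 41·(10 − 16.4)/22 = 53.0°C, outside 44.9–52.8°C ✗ — fails.
P3 (19 nt, A=5 T=7 G=3 C=4): longest run = 3 ✓; 3' end TGG has 2 G/C ✓; Tm = 64.9 + 41·(7 − 16.4)/19 = 44.6°C, outside 44.9–52.8°C ✗ — fails.
P4 (22 nt, A=9 T=4 G=5 C=4): longest run = 6, exceeds 3 ✗; 3' end GAC has 2 G/C ✓; Tm = 64.9 + 41·(9 − 16.4)/22 = 51.1°C ✓ — fails.
P5 (22 nt, A=8 T=4 G=6 C=4): longest run = 3 ✓; 3' end TAG has 1 G/C ✓; Tm = 64.9 + 41·(10 − 16.4)/22 = 53.0°C, outside 44.9–52.8°C ✗ — fails.

None of the candidates satisfy all criteria.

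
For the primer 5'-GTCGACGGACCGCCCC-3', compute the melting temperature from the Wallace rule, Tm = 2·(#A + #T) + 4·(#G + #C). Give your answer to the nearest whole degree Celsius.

58°C

Base counts: A=2, T=1, G=5, C=8 (length 16).
Tm = 2·(2+1) + 4·(5+8) = 2·3 + 4·13 = 6 + 52 = 58°C.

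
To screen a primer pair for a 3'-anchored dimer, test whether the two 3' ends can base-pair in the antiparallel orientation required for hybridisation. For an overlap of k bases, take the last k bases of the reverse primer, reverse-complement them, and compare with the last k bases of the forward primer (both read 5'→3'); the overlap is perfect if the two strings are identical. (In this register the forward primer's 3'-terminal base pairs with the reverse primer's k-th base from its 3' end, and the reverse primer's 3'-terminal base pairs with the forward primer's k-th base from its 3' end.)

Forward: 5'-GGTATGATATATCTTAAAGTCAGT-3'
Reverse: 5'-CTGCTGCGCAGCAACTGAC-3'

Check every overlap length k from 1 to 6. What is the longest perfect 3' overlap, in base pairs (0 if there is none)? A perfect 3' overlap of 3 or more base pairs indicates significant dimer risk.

Longest perfect overlap: 6 complementary base pairs; significant dimer risk (threshold 3).

Last 6 bases (5'→3') — forward …GTCAGT, reverse …ACTGAC.
Reverse complement of the reverse primer's last 6 bases: GTCAGT; its first k bases are the reverse complement of the reverse primer's last k bases, so a perfect k-base overlap needs the forward primer's last k bases to equal them.
Comparing (forward last k vs required): k=1: T vs G ✗; k=2: GT vs GT ✓; k=3: AGT vs GTC ✗; k=4: CAGT vs GTCA ✗; k=5: TCAGT vs GTCAG ✗; k=6: GTCAGT vs GTCAGT ✓.
Perfect overlaps at k = 2, 6; the largest is 6.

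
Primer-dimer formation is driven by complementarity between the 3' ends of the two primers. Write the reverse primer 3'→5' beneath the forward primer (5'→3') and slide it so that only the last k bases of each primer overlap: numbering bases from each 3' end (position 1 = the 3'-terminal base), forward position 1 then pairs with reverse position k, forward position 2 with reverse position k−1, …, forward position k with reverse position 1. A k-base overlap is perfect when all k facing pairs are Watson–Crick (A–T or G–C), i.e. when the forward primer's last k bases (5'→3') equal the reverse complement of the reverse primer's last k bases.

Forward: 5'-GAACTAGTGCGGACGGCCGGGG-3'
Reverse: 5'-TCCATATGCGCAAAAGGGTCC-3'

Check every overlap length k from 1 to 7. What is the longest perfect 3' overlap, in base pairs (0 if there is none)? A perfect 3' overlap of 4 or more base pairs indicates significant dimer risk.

Longest perfect overlap: 2 complementary base pairs; below the dimer-risk threshold (threshold 4).

Last 7 bases (5'→3') — forward …GCCGGGG, reverse …AGGGTCC.
Reverse complement of the reverse primer's last 7 bases: GGACCCT; its first k bases are the reverse complement of the reverse primer's last k bases, so a perfect k-base overlap needs the forward primer's last k bases to equal them.
Comparing (forward last k vs required): k=1: G vs G ✓; k=2: GG vs GG ✓; k=3: GGG vs GGA ✗; k=4: GGGG vs GGAC ✗; k=5: CGGGG vs GGACC ✗; k=6: CCGGGG vs GGACCC ✗; k=7: GCCGGGG vs GGACCCT ✗.
Perfect overlaps at k = 1, 2; the largest is 2.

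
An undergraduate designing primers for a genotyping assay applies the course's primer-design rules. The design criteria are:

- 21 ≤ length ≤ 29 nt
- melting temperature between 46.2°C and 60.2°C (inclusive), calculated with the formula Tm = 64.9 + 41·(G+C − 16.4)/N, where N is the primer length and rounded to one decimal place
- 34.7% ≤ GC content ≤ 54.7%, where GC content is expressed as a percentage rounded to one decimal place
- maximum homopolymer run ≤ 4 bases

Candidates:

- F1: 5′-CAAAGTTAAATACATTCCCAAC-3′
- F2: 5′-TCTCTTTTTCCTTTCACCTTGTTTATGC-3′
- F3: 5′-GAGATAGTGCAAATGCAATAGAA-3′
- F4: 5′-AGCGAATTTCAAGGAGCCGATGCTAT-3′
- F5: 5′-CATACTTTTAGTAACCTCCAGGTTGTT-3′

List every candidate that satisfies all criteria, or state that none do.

F3, F4 and F5.

F1 (22 nt, A=10 T=5 G=1 C=6): length 22 ✓; Tm = 64.9 + 41·(7 − 16.4)/22 = 47.4°C ✓; GC 7/22 = 31.8%, outside 34.7–54.7% ✗; longest run = 3 ✓ — fails.
F2 (28 nt, A=2 T=16 G=2 C=8): length 28 ✓; Tm = 64.9 + 41·(10 − 16.4)/28 = 55.5°C ✓; GC 10/28 = 35.7% ✓; longest run = 5, exceeds 4 ✗ — fails.
F3 (23 nt, A=11 T=4 G=6 C=2): length 23 ✓; Tm = 64.9 + 41·(8 − 16.4)/23 = 49.9°C ✓; GC 8/23 = 34.8% ✓; longest run = 3 ✓ — passes.
F4 (26 nt, A=8 T=6 G=7 C=5): length 26 ✓; Tm = 64.9 + 41·(12 − 16.4)/26 = 58.0°C ✓; GC 12/26 = 46.2% ✓; longest run = 3 ✓ — passes.
F5 (27 nt, A=6 T=11 G=4 C=6): length 27 ✓; Tm = 64.9 + 41·(10 − 16.4)/27 = 55.2°C ✓; GC 10/27 = 37.0% ✓; longest run = 4 ✓ — passes.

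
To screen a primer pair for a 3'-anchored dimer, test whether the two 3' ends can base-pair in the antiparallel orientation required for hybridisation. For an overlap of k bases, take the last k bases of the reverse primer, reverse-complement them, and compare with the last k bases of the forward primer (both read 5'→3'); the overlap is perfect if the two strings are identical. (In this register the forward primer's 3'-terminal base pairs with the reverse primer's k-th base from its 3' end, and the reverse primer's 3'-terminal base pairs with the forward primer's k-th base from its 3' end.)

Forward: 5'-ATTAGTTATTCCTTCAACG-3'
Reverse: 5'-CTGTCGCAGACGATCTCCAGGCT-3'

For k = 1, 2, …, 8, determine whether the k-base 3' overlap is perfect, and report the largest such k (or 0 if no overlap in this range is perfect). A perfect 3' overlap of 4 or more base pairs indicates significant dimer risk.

Last 8 bases (5'→3') — forward …CTTCAACG, reverse …TCCAGGCT.
Reverse complement of the reverse primer's last 8 bases: AGCCTGGA; its first k bases are the reverse complement of the reverse primer's last k bases, so a perfect k-base overlap needs the forward primer's last k bases to equal them.
Comparing (forward last k vs required): k=1: G vs A ✗; k=2: CG vs AG ✗; k=3: ACG vs AGC ✗; k=4: AACG vs AGCC ✗; k=5: CAACG vs AGCCT ✗; k=6: TCAACG vs AGCCTG ✗; k=7: TTCAACG vs AGCCTGG ✗; k=8: CTTCAACG vs AGCCTGGA ✗.
No overlap length from 1 to 8 is perfect, so the longest perfect 3' overlap is 0.

Longest perfect overlap: 0 complementary base pairs; below the dimer-risk threshold (threshold 4).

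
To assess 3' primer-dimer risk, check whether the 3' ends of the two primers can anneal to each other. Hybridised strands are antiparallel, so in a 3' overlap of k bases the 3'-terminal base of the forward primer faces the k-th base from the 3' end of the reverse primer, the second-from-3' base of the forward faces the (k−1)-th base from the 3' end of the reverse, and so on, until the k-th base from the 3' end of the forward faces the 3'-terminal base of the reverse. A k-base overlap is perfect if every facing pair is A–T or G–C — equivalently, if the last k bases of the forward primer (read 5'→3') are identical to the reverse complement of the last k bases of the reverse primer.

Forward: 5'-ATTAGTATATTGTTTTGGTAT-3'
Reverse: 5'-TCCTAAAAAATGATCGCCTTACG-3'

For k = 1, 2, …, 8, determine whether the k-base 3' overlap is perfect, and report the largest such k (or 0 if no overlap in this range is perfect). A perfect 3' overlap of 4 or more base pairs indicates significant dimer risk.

Last 8 bases (5'→3') — forward …TTTGGTAT, reverse …GCCTTACG.
Reverse complement of the reverse primer's last 8 bases: CGTAAGGC; its first k bases are the reverse complement of the reverse primer's last k bases, so a perfect k-base overlap needs the forward primer's last k bases to equal them.
Comparing (forward last k vs required): k=1: T vs C ✗; k=2: AT vs CG ✗; k=3: TAT vs CGT ✗; k=4: GTAT vs CGTA ✗; k=5: GGTAT vs CGTAA ✗; k=6: TGGTAT vs CGTAAG ✗; k=7: TTGGTAT vs CGTAAGG ✗; k=8: TTTGGTAT vs CGTAAGGC ✗.
No overlap length from 1 to 8 is perfect, so the longest perfect 3' overlap is 0.

Longest perfect overlap: 0 complementary base pairs; below the dimer-risk threshold (threshold 4).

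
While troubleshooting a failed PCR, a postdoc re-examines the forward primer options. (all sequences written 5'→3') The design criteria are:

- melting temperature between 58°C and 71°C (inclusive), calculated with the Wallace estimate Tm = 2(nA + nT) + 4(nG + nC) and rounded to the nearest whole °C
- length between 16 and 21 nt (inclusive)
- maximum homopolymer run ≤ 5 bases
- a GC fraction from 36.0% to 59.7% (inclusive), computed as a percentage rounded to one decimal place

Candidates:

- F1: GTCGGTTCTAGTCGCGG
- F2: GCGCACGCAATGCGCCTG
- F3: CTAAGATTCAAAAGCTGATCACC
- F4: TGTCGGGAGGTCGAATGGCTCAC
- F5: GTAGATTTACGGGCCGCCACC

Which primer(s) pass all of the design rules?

None of the candidates satisfy all criteria.

F1 (17 nt, A=1 T=5 G=7 C=4): Tm = 2·6 + 4·11 = 56°C, outside 58–71°C ✗; length 17 ✓; longest run = 2 ✓; GC 11/17 = 64.7%, outside 36.0–59.7% ✗ — fails.
F2 (18 nt, A=3 T=2 G=6 C=7): Tm = 2·5 + 4·13 = 62°C ✓; length 18 ✓; longest run = 2 ✓; GC 13/18 = 72.2%, outside 36.0–59.7% ✗ — fails.
F3 (23 nt, A=9 T=5 G=3 C=6): Tm = 2·14 + 4·9 = 64°C ✓; length 23, outside 16–21 ✗; longest run = 4 ✓; GC 9/23 = 39.1% ✓ — fails.
F4 (23 nt, A=4 T=5 G=9 C=5): Tm = 2·9 + 4·14 = 74°C, outside 58–71°C ✗; length 23, outside 16–21 ✗; longest run = 3 ✓; GC 14/23 = 60.9%, outside 36.0–59.7% ✗ — fails.
F5 (21 nt, A=4 T=4 G=6 C=7): Tm = 2·8 + 4·13 = 68°C ✓; length 21 ✓; longest run = 3 ✓; GC 13/21 = 61.9%, outside 36.0–59.7% ✗ — fails.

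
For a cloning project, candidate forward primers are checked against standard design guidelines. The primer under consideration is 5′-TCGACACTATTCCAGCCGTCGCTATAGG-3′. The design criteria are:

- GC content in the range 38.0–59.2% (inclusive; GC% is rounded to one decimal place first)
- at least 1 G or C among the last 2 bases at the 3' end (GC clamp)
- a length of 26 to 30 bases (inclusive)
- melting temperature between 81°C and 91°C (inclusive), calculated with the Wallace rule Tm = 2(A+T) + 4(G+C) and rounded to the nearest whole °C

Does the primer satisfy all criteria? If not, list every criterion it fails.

Meets all criteria.

Base counts: A=6, T=7, G=6, C=9 (length 28).
GC content: GC 15/28 = 53.6% ✓
GC clamp: 3' end GG has 2 G/C ✓
length: length 28 ✓
Tm: Tm = 2·13 + 4·15 = 86°C ✓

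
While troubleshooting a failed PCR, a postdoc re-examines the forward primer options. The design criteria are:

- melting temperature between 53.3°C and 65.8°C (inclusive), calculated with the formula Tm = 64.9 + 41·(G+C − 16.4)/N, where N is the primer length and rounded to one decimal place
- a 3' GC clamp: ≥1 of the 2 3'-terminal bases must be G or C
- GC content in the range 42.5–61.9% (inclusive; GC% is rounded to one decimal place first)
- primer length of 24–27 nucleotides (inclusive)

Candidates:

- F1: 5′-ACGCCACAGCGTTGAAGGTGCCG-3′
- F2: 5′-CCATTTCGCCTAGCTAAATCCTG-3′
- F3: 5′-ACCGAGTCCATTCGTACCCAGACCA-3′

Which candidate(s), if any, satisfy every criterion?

F1 (23 nt, A=5 T=3 G=8 C=7): Tm = 64.9 + 41·(15 − 16.4)/23 = 62.4°C ✓; 3' end CG has 2 G/C ✓; GC 15/23 = 65.2%, outside 42.5–61.9% ✗; length 23, outside 24–27 ✗ — fails.
F2 (23 nt, A=5 T=7 G=3 C=8): Tm = 64.9 + 41·(11 − 16.4)/23 = 55.3°C ✓; 3' end TG has 1 G/C ✓; GC 11/23 = 47.8% ✓; length 23, outside 24–27 ✗ — fails.
F3 (25 nt, A=7 T=4 G=4 C=10): Tm = 64.9 + 41·(14 − 16.4)/25 = 61.0°C ✓; 3' end CA has 1 G/C ✓; GC 14/25 = 56.0% ✓; length 25 ✓ — passes.

F3 only.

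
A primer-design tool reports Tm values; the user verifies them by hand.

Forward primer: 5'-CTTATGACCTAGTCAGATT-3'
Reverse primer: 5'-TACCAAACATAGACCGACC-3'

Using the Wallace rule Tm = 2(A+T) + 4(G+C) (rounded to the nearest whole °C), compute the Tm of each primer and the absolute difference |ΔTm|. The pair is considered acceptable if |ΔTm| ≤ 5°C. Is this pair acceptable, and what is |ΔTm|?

Forward: A=5 T=7 G=3 C=4 → Tm = 2·12 + 4·7 = 52°C.
Reverse: A=8 T=2 G=2 C=7 → Tm = 2·10 + 4·9 = 56°C.
|ΔTm| = |52 − 56| = 4°C, ≤ 5°C.

|ΔTm| = 4°C; the pair is acceptable.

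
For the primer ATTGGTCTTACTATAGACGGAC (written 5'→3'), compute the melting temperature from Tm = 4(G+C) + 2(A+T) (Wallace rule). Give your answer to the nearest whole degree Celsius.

62°C

Base counts: A=6, T=7, G=5, C=4 (length 22).
Tm = 2·(6+7) + 4·(5+4) = 2·13 + 4·9 = 26 + 36 = 62°C.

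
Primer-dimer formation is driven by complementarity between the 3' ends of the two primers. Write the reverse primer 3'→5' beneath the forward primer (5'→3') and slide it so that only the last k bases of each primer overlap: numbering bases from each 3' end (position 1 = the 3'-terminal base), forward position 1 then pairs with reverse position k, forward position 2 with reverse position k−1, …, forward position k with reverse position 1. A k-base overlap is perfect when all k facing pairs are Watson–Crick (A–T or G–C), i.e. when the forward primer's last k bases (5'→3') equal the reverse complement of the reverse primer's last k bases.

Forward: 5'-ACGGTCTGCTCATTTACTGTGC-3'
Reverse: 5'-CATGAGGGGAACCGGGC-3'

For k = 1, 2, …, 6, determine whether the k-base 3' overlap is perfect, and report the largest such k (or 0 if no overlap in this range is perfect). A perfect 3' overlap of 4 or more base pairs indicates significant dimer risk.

Longest perfect overlap: 2 complementary base pairs; below the dimer-risk threshold (threshold 4).

Last 6 bases (5'→3') — forward …CTGTGC, reverse …CCGGGC.
Reverse complement of the reverse primer's last 6 bases: GCCCGG; its first k bases are the reverse complement of the reverse primer's last k bases, so a perfect k-base overlap needs the forward primer's last k bases to equal them.
Comparing (forward last k vs required): k=1: C vs G ✗; k=2: GC vs GC ✓; k=3: TGC vs GCC ✗; k=4: GTGC vs GCCC ✗; k=5: TGTGC vs GCCCG ✗; k=6: CTGTGC vs GCCCGG ✗.
Only k = 2 is perfect, so the longest perfect 3' overlap is 2.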